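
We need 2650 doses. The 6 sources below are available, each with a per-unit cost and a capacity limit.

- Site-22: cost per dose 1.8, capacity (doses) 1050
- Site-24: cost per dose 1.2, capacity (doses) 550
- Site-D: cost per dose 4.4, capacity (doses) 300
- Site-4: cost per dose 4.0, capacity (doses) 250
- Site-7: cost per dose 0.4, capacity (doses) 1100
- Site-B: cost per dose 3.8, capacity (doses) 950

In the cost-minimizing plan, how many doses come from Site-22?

Use sources in increasing cost order.
Site-7 at 0.4: take all 1100 doses ; 1550 still needed.
Take 550 from Site-24 at 1.2 ; need 1000 more.
Take 1000 from Site-22 at 1.8 to finish.
Site-B, Site-4, Site-D: unused.

1000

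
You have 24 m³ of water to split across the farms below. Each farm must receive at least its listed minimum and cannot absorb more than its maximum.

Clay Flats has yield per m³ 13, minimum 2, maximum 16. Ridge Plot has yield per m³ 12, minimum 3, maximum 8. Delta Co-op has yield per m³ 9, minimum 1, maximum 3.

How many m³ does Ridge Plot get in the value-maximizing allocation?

7

Meeting every minimum uses 2+3+1 = 6 m³, leaving 18.
Rank by yield per m³: Clay Flats 13 > Ridge Plot 12 > Delta Co-op 9.
Clay Flats takes 14 more to reach its cap of 16 → 4 left.
Ridge Plot has room for 5 more but only 4 remain, so it gets 7.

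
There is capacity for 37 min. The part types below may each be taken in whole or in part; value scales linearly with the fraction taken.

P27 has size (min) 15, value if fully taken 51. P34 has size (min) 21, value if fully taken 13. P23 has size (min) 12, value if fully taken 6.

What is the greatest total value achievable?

Sort by value density: P27 51/15≈3.4, P34 13/21≈0.619, P23 6/12≈0.5.
All 15 min of P27 fit (value 51) → 22 remain.
Take all of P34 (21 min, value 13) → 1 min left.
Fill the last 1 min with part of P23: 1/12 of it earns 0.5.
Total value = 64.5.

64.5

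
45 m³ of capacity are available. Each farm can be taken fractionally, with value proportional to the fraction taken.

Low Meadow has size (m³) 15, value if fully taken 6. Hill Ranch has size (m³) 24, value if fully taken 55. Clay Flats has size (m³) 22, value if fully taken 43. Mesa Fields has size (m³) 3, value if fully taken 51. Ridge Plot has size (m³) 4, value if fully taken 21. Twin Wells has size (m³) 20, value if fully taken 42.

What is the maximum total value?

156.4

Sort by value density: Mesa Fields 51/3≈17, Ridge Plot 21/4≈5.25, Hill Ranch 55/24≈2.29, Twin Wells 42/20≈2.1, Clay Flats 43/22≈1.95, Low Meadow 6/15≈0.4.
All 3 m³ of Mesa Fields fit (value 51) → 42 remain.
All 4 m³ of Ridge Plot fit (value 21) → 38 remain.
All 24 m³ of Hill Ranch fit (value 55) → 14 remain.
14 m³ left: a 14/20 share of Twin Wells gives 42×14/20 = 29.4.
Total value = 156.4.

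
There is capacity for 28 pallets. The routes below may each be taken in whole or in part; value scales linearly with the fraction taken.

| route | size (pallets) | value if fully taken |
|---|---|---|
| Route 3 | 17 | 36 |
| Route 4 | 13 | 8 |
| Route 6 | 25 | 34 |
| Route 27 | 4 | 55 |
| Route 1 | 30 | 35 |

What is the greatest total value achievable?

100.52

Best value per unit of size first: Route 27 55/4≈13.8, Route 3 36/17≈2.12, Route 6 34/25≈1.36, Route 1 35/30≈1.17, Route 4 8/13≈0.615.
Take all of Route 27 (4 pallets, value 55) → 24 pallets left.
Route 3: take in full, 17 pallets for value 36 → 7 left.
7 pallets left: a 7/25 share of Route 6 gives 34×7/25 = 9.52.
Total value = 100.52.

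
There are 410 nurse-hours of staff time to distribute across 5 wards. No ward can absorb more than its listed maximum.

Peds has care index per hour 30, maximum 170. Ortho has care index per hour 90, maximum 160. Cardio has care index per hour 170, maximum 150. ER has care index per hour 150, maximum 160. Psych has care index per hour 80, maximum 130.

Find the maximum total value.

Rank by care index per hour: Cardio 170 > ER 150 > Ortho 90 > Psych 80 > Peds 30.
Cardio takes 150 to reach its cap of 150 — 260 left.
ER takes 160 to reach its cap of 160 — 100 left.
Only 100 left; Ortho takes them to reach 100.
Total = 90×100 + 170×150 + 150×160 = 58500.

58500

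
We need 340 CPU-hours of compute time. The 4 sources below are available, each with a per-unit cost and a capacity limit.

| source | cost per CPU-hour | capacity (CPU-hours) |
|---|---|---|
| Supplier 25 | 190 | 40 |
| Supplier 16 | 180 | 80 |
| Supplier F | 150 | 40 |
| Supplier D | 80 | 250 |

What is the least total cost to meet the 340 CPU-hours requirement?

Cheapest first:
Supplier D (80): use full 250 → 90 CPU-hours to go.
Supplier F (150): use full 40 → 50 CPU-hours to go.
Supplier 16 at 180: take 50 of its 80 → requirement met.
Supplier 25: unused.
Cost = 250×80 + 40×150 + 50×180 = 35000.

35000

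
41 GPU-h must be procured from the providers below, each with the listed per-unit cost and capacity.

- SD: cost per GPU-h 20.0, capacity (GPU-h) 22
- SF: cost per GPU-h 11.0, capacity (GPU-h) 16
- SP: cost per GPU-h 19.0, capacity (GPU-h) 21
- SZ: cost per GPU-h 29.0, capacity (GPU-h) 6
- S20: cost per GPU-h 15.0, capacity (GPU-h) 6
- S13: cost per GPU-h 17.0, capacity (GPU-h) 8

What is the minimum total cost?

611

Use providers in increasing cost order.
Take 16 from SF at 11.0 ; need 25 more.
Take 6 from S20 at 15.0 ; need 19 more.
S13 at 17.0: take all 8 GPU-h ; 11 still needed.
Take 11 from SP at 19.0 to finish.
SD, SZ: unused.
Cost = 16×11.0 + 6×15.0 + 8×17.0 + 11×19.0 = 611.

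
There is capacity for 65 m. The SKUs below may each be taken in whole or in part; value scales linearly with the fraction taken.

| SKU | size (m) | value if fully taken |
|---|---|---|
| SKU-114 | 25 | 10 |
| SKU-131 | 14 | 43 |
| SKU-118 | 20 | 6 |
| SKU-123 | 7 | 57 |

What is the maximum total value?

115.7

Rank by value-to-size ratio: SKU-123 57/7≈8.14, SKU-131 43/14≈3.07, SKU-114 10/25≈0.4, SKU-118 6/20≈0.3.
All 7 m of SKU-123 fit (value 57) — 58 remain.
All 14 m of SKU-131 fit (value 43) — 44 remain.
SKU-114: take in full, 25 m for value 10 — 19 left.
Only 19 m remain; take 19/20 of SKU-118 for value 6×19/20 = 5.7.
Total value = 115.7.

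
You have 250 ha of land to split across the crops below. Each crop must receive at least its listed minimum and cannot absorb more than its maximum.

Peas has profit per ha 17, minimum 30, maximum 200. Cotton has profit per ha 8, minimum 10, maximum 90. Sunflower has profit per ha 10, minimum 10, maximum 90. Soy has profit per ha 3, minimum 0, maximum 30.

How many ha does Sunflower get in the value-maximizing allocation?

40

Meeting every minimum uses 30+10+10+0 = 50 ha, leaving 200.
Order the crops by profit per ha: Peas 17 > Sunflower 10 > Cotton 8 > Soy 3.
Give Peas 170 more to hit its cap of 200 → 30 left.
Sunflower has room for 80 more but only 30 remain, so it gets 40.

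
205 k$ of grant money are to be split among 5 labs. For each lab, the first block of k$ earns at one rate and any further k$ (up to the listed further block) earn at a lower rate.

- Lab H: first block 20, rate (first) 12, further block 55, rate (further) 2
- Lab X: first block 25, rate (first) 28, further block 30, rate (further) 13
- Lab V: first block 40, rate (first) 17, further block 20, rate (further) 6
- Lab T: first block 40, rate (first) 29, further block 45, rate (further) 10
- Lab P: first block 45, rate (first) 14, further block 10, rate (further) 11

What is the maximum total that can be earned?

3855

Treat each block as its own option and order by rate: Lab T/first 29 > Lab X/first 28 > Lab V/first 17 > Lab P/first 14 > Lab X/second 13 > Lab H/first 12 > Lab P/second 11 > Lab T/second 10 > Lab V/second 6 > Lab H/second 2.
Lab T first at 29: fill all 40 → 165 left.
Lab X first at 28: fill all 25 → 140 left.
Fill Lab V first block (40 at 17) → 100 left.
Lab P/first (14): +45 → 55 left.
Lab X/second (13): +30 → 25 left.
Lab H first at 12: fill all 20 → 5 left.
Lab P second at 11: only 5 left, fill 5.
Total = 29×40 + 28×25 + 17×40 + 14×45 + 13×30 + 12×20 + 11×5 = 3855.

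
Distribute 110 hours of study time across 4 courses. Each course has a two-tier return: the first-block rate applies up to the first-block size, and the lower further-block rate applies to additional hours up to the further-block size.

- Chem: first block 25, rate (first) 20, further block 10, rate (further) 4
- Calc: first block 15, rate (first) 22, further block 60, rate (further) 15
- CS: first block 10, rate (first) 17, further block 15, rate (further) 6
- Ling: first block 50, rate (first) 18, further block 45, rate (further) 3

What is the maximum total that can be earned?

2050

Treat each block as its own option and order by rate: Calc/T1 22 > Chem/T1 20 > Ling/T1 18 > CS/T1 17 > Calc/T2 15 > CS/T2 6 > Chem/T2 4 > Ling/T2 3.
Fill Calc T1 block (15 at 22) → 95 left.
Chem T1 at 20: fill all 25 → 70 left.
Ling T1 at 18: fill all 50 → 20 left.
CS T1 at 17: fill all 10 → 10 left.
Calc T2 at 15: only 10 left, fill 10.
Total = 22×15 + 20×25 + 18×50 + 17×10 + 15×10 = 2050.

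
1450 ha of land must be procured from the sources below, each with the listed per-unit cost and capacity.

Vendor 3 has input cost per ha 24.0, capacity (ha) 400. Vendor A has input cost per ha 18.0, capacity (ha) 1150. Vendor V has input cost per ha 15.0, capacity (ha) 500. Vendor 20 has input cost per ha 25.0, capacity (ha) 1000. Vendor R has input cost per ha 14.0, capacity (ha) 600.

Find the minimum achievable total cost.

Cheapest first:
Vendor R at 14.0: take all 600 ha ; 850 still needed.
Take 500 from Vendor V at 15.0 ; need 350 more.
Take 350 from Vendor A at 18.0 to finish.
Vendor 3, Vendor 20: unused.
Cost = 600×14.0 + 500×15.0 + 350×18.0 = 22200.

22200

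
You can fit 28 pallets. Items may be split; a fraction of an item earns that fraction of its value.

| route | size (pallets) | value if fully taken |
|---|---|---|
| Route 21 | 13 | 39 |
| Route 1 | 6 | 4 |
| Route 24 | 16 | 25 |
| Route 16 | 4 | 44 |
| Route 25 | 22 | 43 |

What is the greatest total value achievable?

104.5

Sort by value density: Route 16 44/4≈11, Route 21 39/13≈3, Route 25 43/22≈1.95, Route 24 25/16≈1.56, Route 1 4/6≈0.667.
Take all of Route 16 (4 pallets, value 44) — 24 pallets left.
Route 21: take in full, 13 pallets for value 39 — 11 left.
Only 11 pallets remain; take 11/22 of Route 25 for value 43×11/22 = 21.5.
Total value = 104.5.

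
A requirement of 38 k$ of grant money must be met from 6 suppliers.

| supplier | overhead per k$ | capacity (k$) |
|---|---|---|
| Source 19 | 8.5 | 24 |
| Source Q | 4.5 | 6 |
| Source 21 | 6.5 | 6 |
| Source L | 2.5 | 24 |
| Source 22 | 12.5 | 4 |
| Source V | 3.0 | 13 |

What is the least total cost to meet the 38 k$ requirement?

103.5

Cheapest first:
Take 24 from Source L at 2.5 → need 14 more.
Source V (3.0): use full 13 → 1 k$ to go.
Source Q (4.5): take the remaining 1 → done.
Source 21, Source 19, Source 22: unused.
Cost = 24×2.5 + 13×3.0 + 1×4.5 = 103.5.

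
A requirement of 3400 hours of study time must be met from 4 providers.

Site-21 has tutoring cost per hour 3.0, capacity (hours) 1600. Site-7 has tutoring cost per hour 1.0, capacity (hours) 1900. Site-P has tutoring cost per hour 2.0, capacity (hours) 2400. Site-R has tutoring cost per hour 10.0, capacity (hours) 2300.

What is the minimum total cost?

4900

Fill from the cheapest provider first.
Take 1900 from Site-7 at 1.0 ; need 1500 more.
Take 1500 from Site-P at 2.0 to finish.
Site-21, Site-R: unused.
Cost = 1900×1.0 + 1500×2.0 = 4900.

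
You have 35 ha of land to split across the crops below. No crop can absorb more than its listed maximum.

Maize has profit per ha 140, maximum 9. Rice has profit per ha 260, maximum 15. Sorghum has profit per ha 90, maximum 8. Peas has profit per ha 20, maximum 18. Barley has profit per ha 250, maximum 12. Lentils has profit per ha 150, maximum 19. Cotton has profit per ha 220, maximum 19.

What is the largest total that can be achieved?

8660

Rank by profit per ha: Rice 260 > Barley 250 > Cotton 220 > Lentils 150 > Maize 140 > Sorghum 90 > Peas 20.
Rice takes 15 to reach its cap of 15 ; 20 left.
Barley takes 12 to reach its cap of 12 ; 8 left.
Cotton has room for 19 but only 8 remain, so it gets 8.
Total = 260×15 + 250×12 + 220×8 = 8660.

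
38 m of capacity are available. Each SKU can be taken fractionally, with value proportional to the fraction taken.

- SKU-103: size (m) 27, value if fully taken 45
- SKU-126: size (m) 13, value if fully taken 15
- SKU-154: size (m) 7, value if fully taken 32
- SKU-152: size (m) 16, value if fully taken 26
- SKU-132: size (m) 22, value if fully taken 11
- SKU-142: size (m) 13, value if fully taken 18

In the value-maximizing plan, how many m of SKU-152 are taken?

Sort by value density: SKU-154 32/7≈4.57, SKU-103 45/27≈1.67, SKU-152 26/16≈1.62, SKU-142 18/13≈1.38, SKU-126 15/13≈1.15, SKU-132 11/22≈0.5.
SKU-154: take in full, 7 m for value 32 — 31 left.
SKU-103: take in full, 27 m for value 45 — 4 left.
Only 4 m remain; take 4/16 of SKU-152 for value 26×4/16 = 6.5.

4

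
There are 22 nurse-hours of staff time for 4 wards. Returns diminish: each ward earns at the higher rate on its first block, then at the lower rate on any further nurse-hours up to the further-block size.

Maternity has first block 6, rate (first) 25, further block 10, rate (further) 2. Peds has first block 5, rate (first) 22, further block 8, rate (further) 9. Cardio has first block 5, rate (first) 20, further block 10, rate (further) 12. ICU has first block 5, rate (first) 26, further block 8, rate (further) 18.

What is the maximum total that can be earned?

Rank every tier by rate: ICU/tier1 26 > Maternity/tier1 25 > Peds/tier1 22 > Cardio/tier1 20 > ICU/tier2 18 > Cardio/tier2 12 > Peds/tier2 9 > Maternity/tier2 2.
Fill ICU tier1 block (5 at 26) — 17 left.
Fill Maternity tier1 block (6 at 25) — 11 left.
Peds tier1 at 22: fill all 5 — 6 left.
Fill Cardio tier1 block (5 at 20) — 1 left.
1 remain; put them into ICU tier2 at 18.
Total = 26×5 + 25×6 + 22×5 + 20×5 + 18×1 = 508.

508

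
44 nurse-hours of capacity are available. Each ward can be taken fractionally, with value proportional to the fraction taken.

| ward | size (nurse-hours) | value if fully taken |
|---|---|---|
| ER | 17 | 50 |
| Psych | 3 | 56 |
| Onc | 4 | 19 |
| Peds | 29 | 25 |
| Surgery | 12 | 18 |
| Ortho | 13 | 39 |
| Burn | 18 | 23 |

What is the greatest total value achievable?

Rank by value-to-size ratio: Psych 56/3≈18.7, Onc 19/4≈4.75, Ortho 39/13≈3, ER 50/17≈2.94, Surgery 18/12≈1.5, Burn 23/18≈1.28, Peds 25/29≈0.862.
All 3 nurse-hours of Psych fit (value 56) — 41 remain.
Take all of Onc (4 nurse-hours, value 19) — 37 nurse-hours left.
All 13 nurse-hours of Ortho fit (value 39) — 24 remain.
ER: take in full, 17 nurse-hours for value 50 — 7 left.
Fill the last 7 nurse-hours with part of Surgery: 7/12 of it earns 10.5.
Total value = 174.5.

174.5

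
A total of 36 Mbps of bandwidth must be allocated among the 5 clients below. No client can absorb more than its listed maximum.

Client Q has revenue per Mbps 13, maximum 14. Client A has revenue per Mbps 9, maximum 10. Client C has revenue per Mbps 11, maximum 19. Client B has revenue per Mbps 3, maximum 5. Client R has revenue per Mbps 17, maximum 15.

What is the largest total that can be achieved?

514

Highest revenue per Mbps first: Client R 17 > Client Q 13 > Client C 11 > Client A 9 > Client B 3.
Client R takes 15 to reach its cap of 15 ; 21 left.
Give Client Q 14 to hit its cap of 14 ; 7 left.
Client C has room for 19 but only 7 remain, so it gets 7.
Total = 13×14 + 11×7 + 17×15 = 514.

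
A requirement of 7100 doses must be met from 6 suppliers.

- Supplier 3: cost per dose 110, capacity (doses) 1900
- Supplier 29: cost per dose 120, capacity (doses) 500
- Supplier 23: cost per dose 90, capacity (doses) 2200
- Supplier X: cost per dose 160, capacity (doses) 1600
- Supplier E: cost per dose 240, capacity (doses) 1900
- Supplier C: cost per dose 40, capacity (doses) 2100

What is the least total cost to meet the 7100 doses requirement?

Use suppliers in increasing cost order.
Take 2100 from Supplier C at 40 — need 5000 more.
Supplier 23 at 90: take all 2200 doses — 2800 still needed.
Take 1900 from Supplier 3 at 110 — need 900 more.
Supplier 29 (120): use full 500 — 400 doses to go.
Supplier X (160): take the remaining 400 — done.
Supplier E: unused.
Cost = 2100×40 + 2200×90 + 1900×110 + 500×120 + 400×160 = 615000.

615000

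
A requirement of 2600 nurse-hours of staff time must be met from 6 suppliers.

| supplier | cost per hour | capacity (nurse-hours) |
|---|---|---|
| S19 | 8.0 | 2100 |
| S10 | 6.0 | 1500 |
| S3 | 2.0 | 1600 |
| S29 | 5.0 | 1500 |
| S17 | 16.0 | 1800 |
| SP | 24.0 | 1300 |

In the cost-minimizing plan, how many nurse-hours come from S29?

1000

Use suppliers in increasing cost order.
S3 (2.0): use full 1600 → 1000 nurse-hours to go.
Take 1000 from S29 at 5.0 to finish.
S10, S19, S17, SP: unused.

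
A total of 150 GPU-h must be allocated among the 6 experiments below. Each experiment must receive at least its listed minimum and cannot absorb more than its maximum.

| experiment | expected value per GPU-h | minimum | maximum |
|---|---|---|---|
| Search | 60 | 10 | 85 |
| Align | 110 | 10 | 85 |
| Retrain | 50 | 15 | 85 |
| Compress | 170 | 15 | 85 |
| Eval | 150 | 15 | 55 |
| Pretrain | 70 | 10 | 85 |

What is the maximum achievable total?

Meeting every minimum uses 10+10+15+15+15+10 = 75 GPU-h, leaving 75.
Order the experiments by expected value per GPU-h: Compress 170 > Eval 150 > Align 110 > Pretrain 70 > Search 60 > Retrain 50.
Give Compress 70 more to hit its cap of 85 — 5 left.
Eval has room for 40 more but only 5 remain, so it gets 20.
Total = 60×10 + 110×10 + 50×15 + 170×85 + 150×20 + 70×10 = 20600.

20600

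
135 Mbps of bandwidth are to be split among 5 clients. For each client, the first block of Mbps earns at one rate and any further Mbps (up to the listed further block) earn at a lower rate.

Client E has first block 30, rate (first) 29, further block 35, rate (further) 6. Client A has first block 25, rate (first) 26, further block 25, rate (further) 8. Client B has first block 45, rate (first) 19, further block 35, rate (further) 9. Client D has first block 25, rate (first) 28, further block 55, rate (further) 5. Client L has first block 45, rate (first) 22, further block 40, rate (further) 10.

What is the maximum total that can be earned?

3400

Treat each block as its own option and order by rate: Client E/tier1 29 > Client D/tier1 28 > Client A/tier1 26 > Client L/tier1 22 > Client B/tier1 19 > Client L/tier2 10 > Client B/tier2 9 > Client A/tier2 8 > Client E/tier2 6 > Client D/tier2 5.
Client E tier1 at 29: fill all 30 — 105 left.
Client D tier1 at 28: fill all 25 — 80 left.
Fill Client A tier1 block (25 at 26) — 55 left.
Client L/tier1 (22): +45 — 10 left.
Client B tier1 at 19: only 10 left, fill 10.
Total = 29×30 + 28×25 + 26×25 + 22×45 + 19×10 = 3400.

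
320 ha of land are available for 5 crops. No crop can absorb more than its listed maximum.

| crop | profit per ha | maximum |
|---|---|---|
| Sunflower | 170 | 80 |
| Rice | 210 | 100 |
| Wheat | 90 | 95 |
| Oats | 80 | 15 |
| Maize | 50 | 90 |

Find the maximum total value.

45850

Order the crops by profit per ha: Rice 210 > Sunflower 170 > Wheat 90 > Oats 80 > Maize 50.
Give Rice 100 to hit its cap of 100 → 220 left.
Give Sunflower 80 to hit its cap of 80 → 140 left.
Wheat takes 95 to reach its cap of 95 → 45 left.
Give Oats 15 to hit its cap of 15 → 30 left.
Only 30 left; Maize takes them to reach 30.
Total = 170×80 + 210×100 + 90×95 + 80×15 + 50×30 = 45850.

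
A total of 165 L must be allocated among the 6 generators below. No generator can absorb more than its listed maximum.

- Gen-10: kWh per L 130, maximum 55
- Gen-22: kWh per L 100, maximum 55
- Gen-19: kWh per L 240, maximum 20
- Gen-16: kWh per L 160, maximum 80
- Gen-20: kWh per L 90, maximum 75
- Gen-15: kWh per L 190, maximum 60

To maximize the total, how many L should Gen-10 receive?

5

Rank by kWh per L: Gen-19 240 > Gen-15 190 > Gen-16 160 > Gen-10 130 > Gen-22 100 > Gen-20 90.
Give Gen-19 20 to hit its cap of 20 → 145 left.
Gen-15: +60 to 60 (cap) → 85 left.
Gen-16 takes 80 to reach its cap of 80 → 5 left.
Gen-10 has room for 55 but only 5 remain, so it gets 5.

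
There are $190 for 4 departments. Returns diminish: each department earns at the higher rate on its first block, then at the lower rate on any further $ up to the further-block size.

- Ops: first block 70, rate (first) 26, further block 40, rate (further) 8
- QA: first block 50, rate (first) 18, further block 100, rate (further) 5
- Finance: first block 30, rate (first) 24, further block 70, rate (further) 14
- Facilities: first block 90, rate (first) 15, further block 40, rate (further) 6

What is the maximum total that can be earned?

Order all 8 blocks by rate: Ops/tier1 26 > Finance/tier1 24 > QA/tier1 18 > Facilities/tier1 15 > Finance/tier2 14 > Ops/tier2 8 > Facilities/tier2 6 > QA/tier2 5.
Fill Ops tier1 block (70 at 26) → 120 left.
Finance/tier1 (24): +30 → 90 left.
QA tier1 at 18: fill all 50 → 40 left.
Facilities tier1 at 15: only 40 left, fill 40.
Total = 26×70 + 24×30 + 18×50 + 15×40 = 4040.

4040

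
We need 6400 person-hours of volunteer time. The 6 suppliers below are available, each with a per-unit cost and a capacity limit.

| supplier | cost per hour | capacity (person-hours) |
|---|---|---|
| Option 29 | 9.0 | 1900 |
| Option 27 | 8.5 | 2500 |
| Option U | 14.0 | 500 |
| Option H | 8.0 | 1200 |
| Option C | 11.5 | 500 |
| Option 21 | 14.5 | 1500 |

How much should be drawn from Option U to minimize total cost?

Use suppliers in increasing cost order.
Option H (8.0): use full 1200 → 5200 person-hours to go.
Option 27 at 8.5: take all 2500 person-hours → 2700 still needed.
Option 29 at 9.0: take all 1900 person-hours → 800 still needed.
Take 500 from Option C at 11.5 → need 300 more.
Option U at 14.0: take 300 of its 500 → requirement met.
Option 21: unused.

300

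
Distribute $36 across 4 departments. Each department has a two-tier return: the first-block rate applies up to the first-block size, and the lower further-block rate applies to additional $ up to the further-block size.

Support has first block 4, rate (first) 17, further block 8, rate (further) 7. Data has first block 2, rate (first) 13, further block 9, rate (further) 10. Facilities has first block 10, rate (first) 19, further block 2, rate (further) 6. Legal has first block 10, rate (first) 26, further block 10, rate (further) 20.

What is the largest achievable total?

Treat each block as its own option and order by rate: Legal/T1 26 > Legal/T2 20 > Facilities/T1 19 > Support/T1 17 > Data/T1 13 > Data/T2 10 > Support/T2 7 > Facilities/T2 6.
Legal/T1 (26): +10 ; 26 left.
Legal T2 at 20: fill all 10 ; 16 left.
Fill Facilities T1 block (10 at 19) ; 6 left.
Support/T1 (17): +4 ; 2 left.
Data T1 at 13: fill all 2 ; 0 left.
Total = 26×10 + 20×10 + 19×10 + 17×4 + 13×2 = 744.

744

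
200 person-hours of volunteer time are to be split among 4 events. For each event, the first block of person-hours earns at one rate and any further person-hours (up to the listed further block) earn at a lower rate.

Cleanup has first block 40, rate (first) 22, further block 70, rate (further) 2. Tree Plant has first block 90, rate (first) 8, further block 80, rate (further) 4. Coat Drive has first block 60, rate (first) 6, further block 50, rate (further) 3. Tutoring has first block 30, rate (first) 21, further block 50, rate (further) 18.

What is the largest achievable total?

Order all 8 blocks by rate: Cleanup/T1 22 > Tutoring/T1 21 > Tutoring/T2 18 > Tree Plant/T1 8 > Coat Drive/T1 6 > Tree Plant/T2 4 > Coat Drive/T2 3 > Cleanup/T2 2.
Cleanup T1 at 22: fill all 40 → 160 left.
Tutoring/T1 (21): +30 → 130 left.
Tutoring T2 at 18: fill all 50 → 80 left.
80 remain; put them into Tree Plant T1 at 8.
Total = 22×40 + 21×30 + 18×50 + 8×80 = 3050.

3050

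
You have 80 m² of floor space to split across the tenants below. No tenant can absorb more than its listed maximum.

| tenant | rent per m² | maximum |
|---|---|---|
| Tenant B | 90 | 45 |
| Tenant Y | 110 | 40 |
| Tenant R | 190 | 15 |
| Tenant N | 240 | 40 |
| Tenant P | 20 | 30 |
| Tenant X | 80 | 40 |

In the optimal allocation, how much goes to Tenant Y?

Highest rent per m² first: Tenant N 240 > Tenant R 190 > Tenant Y 110 > Tenant B 90 > Tenant X 80 > Tenant P 20.
Give Tenant N 40 to hit its cap of 40 — 40 left.
Tenant R takes 15 to reach its cap of 15 — 25 left.
Tenant Y: +25 (room for 40) → 25. Pool exhausted.

25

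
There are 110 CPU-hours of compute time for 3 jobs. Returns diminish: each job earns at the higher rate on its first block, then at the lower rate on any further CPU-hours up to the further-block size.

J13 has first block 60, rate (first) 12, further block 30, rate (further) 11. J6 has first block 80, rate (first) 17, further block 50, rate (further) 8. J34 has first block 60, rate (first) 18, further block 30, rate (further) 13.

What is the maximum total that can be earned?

1930

Rank every tier by rate: J34/T1 18 > J6/T1 17 > J34/T2 13 > J13/T1 12 > J13/T2 11 > J6/T2 8.
Fill J34 T1 block (60 at 18) — 50 left.
J6/T1: +50 of 80 at 17; pool empty.
Total = 18×60 + 17×50 = 1930.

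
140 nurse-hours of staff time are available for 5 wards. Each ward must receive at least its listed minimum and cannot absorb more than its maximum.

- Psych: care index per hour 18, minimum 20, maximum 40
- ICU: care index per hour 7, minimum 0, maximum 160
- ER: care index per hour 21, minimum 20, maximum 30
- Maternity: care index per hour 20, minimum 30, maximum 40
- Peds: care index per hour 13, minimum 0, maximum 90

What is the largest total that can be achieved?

Meeting every minimum uses 20+0+20+30+0 = 70 nurse-hours, leaving 70.
Rank by care index per hour: ER 21 > Maternity 20 > Psych 18 > Peds 13 > ICU 7.
ER takes 10 more to reach its cap of 30 ; 60 left.
Maternity: +10 to 40 (cap) ; 50 left.
Give Psych 20 more to hit its cap of 40 ; 30 left.
Peds: +30 (room for 90) → 30. Pool exhausted.
Total = 18×40 + 21×30 + 20×40 + 13×30 = 2540.

2540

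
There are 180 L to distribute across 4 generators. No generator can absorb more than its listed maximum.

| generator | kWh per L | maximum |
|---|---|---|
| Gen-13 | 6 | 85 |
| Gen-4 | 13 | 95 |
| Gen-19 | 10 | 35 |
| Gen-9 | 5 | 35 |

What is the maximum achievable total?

Highest kWh per L first: Gen-4 13 > Gen-19 10 > Gen-13 6 > Gen-9 5.
Gen-4 takes 95 to reach its cap of 95 ; 85 left.
Gen-19: +35 to 35 (cap) ; 50 left.
Gen-13: +50 (room for 85) → 50. Pool exhausted.
Total = 6×50 + 13×95 + 10×35 = 1885.

1885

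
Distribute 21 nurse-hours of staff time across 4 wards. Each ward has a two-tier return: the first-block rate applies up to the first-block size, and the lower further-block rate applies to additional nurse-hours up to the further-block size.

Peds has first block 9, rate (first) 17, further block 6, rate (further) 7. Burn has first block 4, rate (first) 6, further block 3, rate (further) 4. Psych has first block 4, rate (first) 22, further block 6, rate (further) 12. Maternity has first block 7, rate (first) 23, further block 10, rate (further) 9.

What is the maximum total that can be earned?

Treat each block as its own option and order by rate: Maternity/T1 23 > Psych/T1 22 > Peds/T1 17 > Psych/T2 12 > Maternity/T2 9 > Peds/T2 7 > Burn/T1 6 > Burn/T2 4.
Fill Maternity T1 block (7 at 23) ; 14 left.
Psych/T1 (22): +4 ; 10 left.
Peds/T1 (17): +9 ; 1 left.
1 remain; put them into Psych T2 at 12.
Total = 23×7 + 22×4 + 17×9 + 12×1 = 414.

414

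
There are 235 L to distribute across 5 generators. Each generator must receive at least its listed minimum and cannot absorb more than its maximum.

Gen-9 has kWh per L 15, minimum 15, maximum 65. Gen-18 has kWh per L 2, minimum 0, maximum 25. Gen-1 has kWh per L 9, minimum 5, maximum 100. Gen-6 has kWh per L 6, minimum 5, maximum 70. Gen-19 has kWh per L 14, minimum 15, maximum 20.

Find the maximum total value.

2455

Meeting every minimum uses 15+0+5+5+15 = 40 L, leaving 195.
Rank by kWh per L: Gen-9 15 > Gen-19 14 > Gen-1 9 > Gen-6 6 > Gen-18 2.
Give Gen-9 50 more to hit its cap of 65 — 145 left.
Gen-19 takes 5 more to reach its cap of 20 — 140 left.
Gen-1: +95 to 100 (cap) — 45 left.
Only 45 left; Gen-6 takes them to reach 50.
Total = 15×65 + 9×100 + 6×50 + 14×20 = 2455.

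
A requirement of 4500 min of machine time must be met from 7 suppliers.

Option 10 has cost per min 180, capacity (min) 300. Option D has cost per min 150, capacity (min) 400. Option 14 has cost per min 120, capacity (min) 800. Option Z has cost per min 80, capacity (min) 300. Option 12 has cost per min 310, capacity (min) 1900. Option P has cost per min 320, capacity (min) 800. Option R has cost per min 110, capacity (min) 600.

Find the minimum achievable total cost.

953000

Use suppliers in increasing cost order.
Option Z (80): use full 300 → 4200 min to go.
Take 600 from Option R at 110 → need 3600 more.
Take 800 from Option 14 at 120 → need 2800 more.
Take 400 from Option D at 150 → need 2400 more.
Take 300 from Option 10 at 180 → need 2100 more.
Take 1900 from Option 12 at 310 → need 200 more.
Take 200 from Option P at 320 to finish.
Cost = 300×80 + 600×110 + 800×120 + 400×150 + 300×180 + 1900×310 + 200×320 = 953000.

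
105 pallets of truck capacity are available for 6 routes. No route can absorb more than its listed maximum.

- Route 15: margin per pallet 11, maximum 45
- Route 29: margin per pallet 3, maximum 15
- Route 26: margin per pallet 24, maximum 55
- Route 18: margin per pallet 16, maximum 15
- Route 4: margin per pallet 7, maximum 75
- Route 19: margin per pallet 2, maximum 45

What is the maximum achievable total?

Rank by margin per pallet: Route 26 24 > Route 18 16 > Route 15 11 > Route 4 7 > Route 29 3 > Route 19 2.
Route 26 takes 55 to reach its cap of 55 — 50 left.
Route 18 takes 15 to reach its cap of 15 — 35 left.
Only 35 left; Route 15 takes them to reach 35.
Total = 11×35 + 24×55 + 16×15 = 1945.

1945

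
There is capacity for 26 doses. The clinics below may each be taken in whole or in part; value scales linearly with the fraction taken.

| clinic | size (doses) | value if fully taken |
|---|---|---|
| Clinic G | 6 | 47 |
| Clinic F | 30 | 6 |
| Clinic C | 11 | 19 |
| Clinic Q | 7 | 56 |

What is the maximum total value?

Best value per unit of size first: Clinic Q 56/7≈8, Clinic G 47/6≈7.83, Clinic C 19/11≈1.73, Clinic F 6/30≈0.2.
Take all of Clinic Q (7 doses, value 56) → 19 doses left.
Take all of Clinic G (6 doses, value 47) → 13 doses left.
Take all of Clinic C (11 doses, value 19) → 2 doses left.
Fill the last 2 doses with part of Clinic F: 2/30 of it earns 0.4.
Total value = 122.4.

122.4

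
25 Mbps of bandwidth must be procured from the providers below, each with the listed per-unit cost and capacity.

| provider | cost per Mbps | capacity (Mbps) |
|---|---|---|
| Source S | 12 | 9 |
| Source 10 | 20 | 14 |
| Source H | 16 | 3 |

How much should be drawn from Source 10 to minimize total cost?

Cheapest first:
Source S at 12: take all 9 Mbps ; 16 still needed.
Source H (16): use full 3 ; 13 Mbps to go.
Take 13 from Source 10 at 20 to finish.

13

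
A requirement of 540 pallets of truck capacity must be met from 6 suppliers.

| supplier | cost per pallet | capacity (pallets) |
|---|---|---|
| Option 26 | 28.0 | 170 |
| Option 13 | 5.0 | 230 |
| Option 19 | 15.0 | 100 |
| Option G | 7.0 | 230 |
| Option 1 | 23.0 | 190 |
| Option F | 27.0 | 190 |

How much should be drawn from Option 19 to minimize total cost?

80

Use suppliers in increasing cost order.
Take 230 from Option 13 at 5.0 → need 310 more.
Option G (7.0): use full 230 → 80 pallets to go.
Option 19 at 15.0: take 80 of its 100 → requirement met.
Option 1, Option F, Option 26: unused.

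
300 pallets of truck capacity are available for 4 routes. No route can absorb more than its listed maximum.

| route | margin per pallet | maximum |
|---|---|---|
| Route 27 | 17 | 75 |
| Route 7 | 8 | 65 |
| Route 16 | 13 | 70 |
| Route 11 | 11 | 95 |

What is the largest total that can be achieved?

Rank by margin per pallet: Route 27 17 > Route 16 13 > Route 11 11 > Route 7 8.
Route 27 takes 75 to reach its cap of 75 — 225 left.
Route 16 takes 70 to reach its cap of 70 — 155 left.
Route 11: +95 to 95 (cap) — 60 left.
Only 60 left; Route 7 takes them to reach 60.
Total = 17×75 + 8×60 + 13×70 + 11×95 = 3710.

3710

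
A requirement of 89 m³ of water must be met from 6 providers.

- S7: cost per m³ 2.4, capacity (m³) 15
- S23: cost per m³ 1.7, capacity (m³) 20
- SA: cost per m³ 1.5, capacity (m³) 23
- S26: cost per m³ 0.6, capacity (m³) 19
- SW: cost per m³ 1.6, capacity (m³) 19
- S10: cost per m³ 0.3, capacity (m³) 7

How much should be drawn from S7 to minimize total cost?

Cheapest first:
S10 at 0.3: take all 7 m³ → 82 still needed.
Take 19 from S26 at 0.6 → need 63 more.
SA (1.5): use full 23 → 40 m³ to go.
Take 19 from SW at 1.6 → need 21 more.
S23 at 1.7: take all 20 m³ → 1 still needed.
Take 1 from S7 at 2.4 to finish.

1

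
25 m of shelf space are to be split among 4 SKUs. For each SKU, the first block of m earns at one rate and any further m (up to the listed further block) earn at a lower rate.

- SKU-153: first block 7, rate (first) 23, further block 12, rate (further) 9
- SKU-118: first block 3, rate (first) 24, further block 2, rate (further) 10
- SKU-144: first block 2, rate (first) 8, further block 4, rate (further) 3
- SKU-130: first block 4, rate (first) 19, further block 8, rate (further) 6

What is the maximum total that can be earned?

410

Order all 8 blocks by rate: SKU-118/T1 24 > SKU-153/T1 23 > SKU-130/T1 19 > SKU-118/T2 10 > SKU-153/T2 9 > SKU-144/T1 8 > SKU-130/T2 6 > SKU-144/T2 3.
SKU-118 T1 at 24: fill all 3 → 22 left.
Fill SKU-153 T1 block (7 at 23) → 15 left.
SKU-130/T1 (19): +4 → 11 left.
SKU-118 T2 at 10: fill all 2 → 9 left.
9 remain; put them into SKU-153 T2 at 9.
Total = 24×3 + 23×7 + 19×4 + 10×2 + 9×9 = 410.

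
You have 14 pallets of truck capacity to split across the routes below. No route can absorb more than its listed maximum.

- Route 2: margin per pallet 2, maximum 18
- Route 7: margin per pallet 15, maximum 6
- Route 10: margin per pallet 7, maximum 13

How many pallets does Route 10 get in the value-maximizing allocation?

Rank by margin per pallet: Route 7 15 > Route 10 7 > Route 2 2.
Give Route 7 6 to hit its cap of 6 → 8 left.
Route 10: +8 (room for 13) → 8. Pool exhausted.

8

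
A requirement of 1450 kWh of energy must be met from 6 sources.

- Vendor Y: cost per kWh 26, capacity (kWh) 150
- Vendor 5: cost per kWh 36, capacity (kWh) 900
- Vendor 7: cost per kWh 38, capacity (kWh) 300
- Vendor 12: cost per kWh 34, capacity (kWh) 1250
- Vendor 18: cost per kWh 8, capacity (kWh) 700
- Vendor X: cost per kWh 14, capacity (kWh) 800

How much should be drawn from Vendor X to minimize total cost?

Cheapest first:
Vendor 18 at 8: take all 700 kWh ; 750 still needed.
Take 750 from Vendor X at 14 to finish.
Vendor Y, Vendor 12, Vendor 5, Vendor 7: unused.

750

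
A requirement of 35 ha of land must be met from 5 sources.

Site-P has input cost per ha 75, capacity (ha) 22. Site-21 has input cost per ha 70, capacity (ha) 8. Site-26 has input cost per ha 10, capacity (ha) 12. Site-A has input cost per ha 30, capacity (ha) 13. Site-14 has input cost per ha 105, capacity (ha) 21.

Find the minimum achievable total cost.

Cheapest first:
Take 12 from Site-26 at 10 — need 23 more.
Site-A at 30: take all 13 ha — 10 still needed.
Site-21 at 70: take all 8 ha — 2 still needed.
Site-P (75): take the remaining 2 — done.
Site-14: unused.
Cost = 12×10 + 13×30 + 8×70 + 2×75 = 1220.

1220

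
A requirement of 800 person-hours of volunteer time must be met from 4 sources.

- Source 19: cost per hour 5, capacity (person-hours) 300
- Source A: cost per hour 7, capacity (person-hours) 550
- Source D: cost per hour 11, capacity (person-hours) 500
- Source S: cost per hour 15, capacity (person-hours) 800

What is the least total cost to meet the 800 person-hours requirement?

Use sources in increasing cost order.
Take 300 from Source 19 at 5 ; need 500 more.
Source A at 7: take 500 of its 550 ; requirement met.
Source D, Source S: unused.
Cost = 300×5 + 500×7 = 5000.

5000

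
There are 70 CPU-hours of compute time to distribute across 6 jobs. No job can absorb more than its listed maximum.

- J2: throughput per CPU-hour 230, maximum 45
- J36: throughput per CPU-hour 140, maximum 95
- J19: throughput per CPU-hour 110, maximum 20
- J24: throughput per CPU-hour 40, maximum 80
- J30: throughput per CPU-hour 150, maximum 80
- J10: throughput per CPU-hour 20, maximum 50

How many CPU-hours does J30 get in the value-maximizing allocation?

25

Rank by throughput per CPU-hour: J2 230 > J30 150 > J36 140 > J19 110 > J24 40 > J10 20.
Give J2 45 to hit its cap of 45 → 25 left.
Only 25 left; J30 takes them to reach 25.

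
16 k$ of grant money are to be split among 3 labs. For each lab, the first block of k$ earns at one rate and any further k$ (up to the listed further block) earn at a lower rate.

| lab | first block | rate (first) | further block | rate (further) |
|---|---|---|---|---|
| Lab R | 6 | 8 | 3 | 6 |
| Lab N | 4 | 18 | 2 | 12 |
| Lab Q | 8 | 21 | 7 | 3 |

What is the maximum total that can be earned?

280

Order all 6 blocks by rate: Lab Q/tier1 21 > Lab N/tier1 18 > Lab N/tier2 12 > Lab R/tier1 8 > Lab R/tier2 6 > Lab Q/tier2 3.
Lab Q/tier1 (21): +8 — 8 left.
Lab N tier1 at 18: fill all 4 — 4 left.
Lab N tier2 at 12: fill all 2 — 2 left.
Lab R/tier1: +2 of 6 at 8; pool empty.
Total = 21×8 + 18×4 + 12×2 + 8×2 = 280.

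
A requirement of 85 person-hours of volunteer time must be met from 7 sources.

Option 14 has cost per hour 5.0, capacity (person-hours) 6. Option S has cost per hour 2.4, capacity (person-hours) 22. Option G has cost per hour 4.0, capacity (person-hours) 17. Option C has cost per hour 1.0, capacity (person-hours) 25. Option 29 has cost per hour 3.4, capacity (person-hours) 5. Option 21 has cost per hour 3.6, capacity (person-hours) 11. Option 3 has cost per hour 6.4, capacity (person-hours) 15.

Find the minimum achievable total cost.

Cheapest first:
Option C at 1.0: take all 25 person-hours → 60 still needed.
Take 22 from Option S at 2.4 → need 38 more.
Option 29 (3.4): use full 5 → 33 person-hours to go.
Option 21 at 3.6: take all 11 person-hours → 22 still needed.
Option G (4.0): use full 17 → 5 person-hours to go.
Option 14 at 5.0: take 5 of its 6 → requirement met.
Option 3: unused.
Cost = 25×1.0 + 22×2.4 + 5×3.4 + 11×3.6 + 17×4.0 + 5×5.0 = 227.4.

227.4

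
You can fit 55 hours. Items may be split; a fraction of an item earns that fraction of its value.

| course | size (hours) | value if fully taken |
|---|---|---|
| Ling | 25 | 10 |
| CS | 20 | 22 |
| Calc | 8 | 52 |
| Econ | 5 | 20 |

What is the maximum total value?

102.8

Best value per unit of size first: Calc 52/8≈6.5, Econ 20/5≈4, CS 22/20≈1.1, Ling 10/25≈0.4.
Take all of Calc (8 hours, value 52) ; 47 hours left.
All 5 hours of Econ fit (value 20) ; 42 remain.
CS: take in full, 20 hours for value 22 ; 22 left.
Fill the last 22 hours with part of Ling: 22/25 of it earns 8.8.
Total value = 102.8.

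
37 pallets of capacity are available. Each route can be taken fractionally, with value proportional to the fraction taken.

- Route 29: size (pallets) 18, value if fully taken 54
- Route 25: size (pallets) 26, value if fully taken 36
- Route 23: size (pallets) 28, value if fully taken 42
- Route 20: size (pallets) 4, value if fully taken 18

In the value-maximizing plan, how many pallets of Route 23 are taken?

Sort by value density: Route 20 18/4≈4.5, Route 29 54/18≈3, Route 23 42/28≈1.5, Route 25 36/26≈1.38.
Take all of Route 20 (4 pallets, value 18) — 33 pallets left.
Take all of Route 29 (18 pallets, value 54) — 15 pallets left.
Fill the last 15 pallets with part of Route 23: 15/28 of it earns 22.5.

15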